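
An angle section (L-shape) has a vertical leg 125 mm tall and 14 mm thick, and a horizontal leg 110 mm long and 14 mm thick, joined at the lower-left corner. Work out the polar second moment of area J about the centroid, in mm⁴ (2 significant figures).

J ≈ 8.0 × 10⁶ mm⁴

Treat the section as a set of non-overlapping primitives; coordinates are from the bounding-box lower-left.
Vertical leg: 14 × 125, A = 1 750 mm², y = 62.5 mm, Ī = 2 278 646 mm⁴.
Horizontal leg (remainder): 96 × 14, A = 1 344 mm², y = 7 mm, Ī = 21 952 mm⁴.
Centroid: ȳ = ΣA·y / ΣA = 38.39 mm.
Transfer each piece to the centroidal x-axis using Ī + A·d² with d = y − 38.39:
  vertical leg: d = 24.11 mm → contributes +3 295 789 mm⁴
  horizontal leg (remainder): d = -31.39 mm → contributes +1 346 357 mm⁴
Total I = 4 642 145 mm⁴.
For the y-axis: x̄ = 30.89 mm.
Repeating about the centroidal y-axis gives I_y = 3 360 323 mm⁴.
Polar second moment: J = I_x + I_y = 8 002 468 mm⁴.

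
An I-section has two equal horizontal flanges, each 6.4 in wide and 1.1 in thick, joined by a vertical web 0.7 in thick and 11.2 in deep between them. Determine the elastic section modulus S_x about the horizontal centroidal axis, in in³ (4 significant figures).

Break the section into simple shapes (no overlaps), measuring from the bottom-left corner of the bounding box.
Bottom flange: 6.4 × 1.1, A = 7.04 in², y = 0.55 in, Ī = 0.709867 in⁴.
Web: 0.7 × 11.2, A = 7.84 in², y = 6.7 in, Ī = 81.9541 in⁴.
Top flange: 6.4 × 1.1, A = 7.04 in², y = 12.85 in, Ī = 0.709867 in⁴.
By symmetry the centroid is at mid-height, ȳ = 6.7 in.
Transfer each piece to the horizontal centroidal axis using Ī + A·d² with d = y − 6.7:
  bottom flange: d = -6.15 in → contributes +266.98 in⁴
  web: d = 0 in → contributes +81.9541 in⁴
  top flange: d = 6.15 in → contributes +266.98 in⁴
Total I = 615.915 in⁴.
Extreme fibre distance c = 6.7 in; S = I/c = 91.9276 in³.

S_x ≈ 91.93 in³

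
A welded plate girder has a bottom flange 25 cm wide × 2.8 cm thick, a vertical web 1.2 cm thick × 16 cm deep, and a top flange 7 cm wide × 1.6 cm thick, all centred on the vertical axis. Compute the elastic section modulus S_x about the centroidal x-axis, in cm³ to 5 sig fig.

S_x ≈ 289.54 cm³

Treat the section as a set of non-overlapping primitives; coordinates are from the bounding-box lower-left.
Bottom plate: 25 × 2.8, A = 70 cm², y = 1.4 cm, Ī = 45.73333 cm⁴.
Web plate: 1.2 × 16, A = 19.2 cm², y = 10.8 cm, Ī = 409.6 cm⁴.
Top plate: 7 × 1.6, A = 11.2 cm², y = 19.6 cm, Ī = 2.389333 cm⁴.
Centroid: ȳ = ΣA·y / ΣA = 5.227888 cm.
Transfer each piece to the centroidal x-axis using Ī + A·d² with d = y − 5.227888:
  bottom plate: d = -3.827888 cm → contributes +1071.424 cm⁴
  web plate: d = 5.572112 cm → contributes +1005.73 cm⁴
  top plate: d = 14.37211 cm → contributes +2315.834 cm⁴
Total I = 4392.989 cm⁴.
Extreme fibre distance c = 15.17211 cm; S = I/c = 289.5437 cm³.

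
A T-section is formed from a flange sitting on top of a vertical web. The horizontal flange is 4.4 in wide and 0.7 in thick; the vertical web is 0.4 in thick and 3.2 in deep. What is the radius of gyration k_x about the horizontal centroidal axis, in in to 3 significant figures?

k_x ≈ 1.03 in

Split into non-overlapping primitives; take the origin at the lower-left of the bounding box.
Flange: 4.4 × 0.7, A = 3.08 in², y = 3.55 in, Ī = 0.12577 in⁴.
Web: 0.4 × 3.2, A = 1.28 in², y = 1.6 in, Ī = 1.0923 in⁴.
Centroid: ȳ = ΣA·y / ΣA = 2.9775 in.
Transfer each piece to the horizontal centroidal axis using Ī + A·d² with d = y − 2.9775:
  flange: d = 0.57248 in → contributes +1.1352 in⁴
  web: d = -1.3775 in → contributes +3.5212 in⁴
Total I = 4.6563 in⁴.
Radius of gyration: k = √(I/A) = √(4.6563 / 4.36) = 1.0334 in.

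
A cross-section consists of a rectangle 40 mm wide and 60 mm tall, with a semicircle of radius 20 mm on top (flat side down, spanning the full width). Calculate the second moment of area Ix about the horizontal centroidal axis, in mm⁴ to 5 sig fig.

Ix ≈ 1.4752 × 10⁶ mm⁴

Split into non-overlapping primitives; take the origin at the lower-left of the bounding box.
Rectangular body: 40 × 60, A = 2 400 mm², y = 30 mm, Ī = 720 000 mm⁴.
Semicircular cap: semicircle r = 20, A = 628.3185 mm², y = 68.48826 mm, Ī = 17561.11 mm⁴.
Centroid: ȳ = ΣA·y / ΣA = 37.98558 mm.
Transfer each piece to the horizontal centroidal axis using Ī + A·d² with d = y − 37.98558:
  rectangular body: d = -7.985583 mm → contributes +873046.9 mm⁴
  semicircular cap: d = 30.50268 mm → contributes +602157.2 mm⁴
Total I = 1 475 204 mm⁴.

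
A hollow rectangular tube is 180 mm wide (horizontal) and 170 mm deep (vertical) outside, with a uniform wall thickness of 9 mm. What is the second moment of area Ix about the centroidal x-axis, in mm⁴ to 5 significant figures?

Decompose the section into non-overlapping parts with the origin at the bottom-left of its bounding rectangle.
Outer rectangle: 180 × 170, A = 30 600 mm², y = 85 mm, Ī = 73 695 000 mm⁴.
Inner void (subtracted): 162 × 152, A = 24 624 mm², y = 85 mm, Ī = 47 409 408 mm⁴.
By symmetry the centroid is at mid-height, ȳ = 85 mm.
All pieces are centred on the centroidal x-axis, so I = ΣĪ (holes subtracted) = 26 285 592 mm⁴.

Ix ≈ 2.6286 × 10⁷ mm⁴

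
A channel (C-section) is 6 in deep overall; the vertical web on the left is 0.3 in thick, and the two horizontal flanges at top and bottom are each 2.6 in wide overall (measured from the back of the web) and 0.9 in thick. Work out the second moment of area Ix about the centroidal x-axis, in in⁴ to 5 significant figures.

Split into non-overlapping primitives; take the origin at the lower-left of the bounding box.
Web: 0.3 × 6, A = 1.8 in², y = 3 in, Ī = 5.4 in⁴.
Top flange (beyond web): 2.3 × 0.9, A = 2.07 in², y = 5.55 in, Ī = 0.139725 in⁴.
Bottom flange (beyond web): 2.3 × 0.9, A = 2.07 in², y = 0.45 in, Ī = 0.139725 in⁴.
By symmetry the centroid is at mid-height, ȳ = 3 in.
Transfer each piece to the centroidal x-axis using Ī + A·d² with d = y − 3:
  web: d = 0 in → contributes +5.4 in⁴
  top flange (beyond web): d = 2.55 in → contributes +13.5999 in⁴
  bottom flange (beyond web): d = -2.55 in → contributes +13.5999 in⁴
Total I = 32.5998 in⁴.

Ix ≈ 32.600 in⁴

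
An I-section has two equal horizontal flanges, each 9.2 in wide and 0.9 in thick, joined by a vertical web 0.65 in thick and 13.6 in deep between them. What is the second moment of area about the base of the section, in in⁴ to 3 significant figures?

I_base ≈ 2510 in⁴

Treat the section as a set of non-overlapping primitives; coordinates are from the bounding-box lower-left.
Bottom flange: 9.2 × 0.9, A = 8.28 in², y = 0.45 in, Ī = 0.5589 in⁴.
Web: 0.65 × 13.6, A = 8.84 in², y = 7.7 in, Ī = 136.25 in⁴.
Top flange: 9.2 × 0.9, A = 8.28 in², y = 14.95 in, Ī = 0.5589 in⁴.
Transfer each piece to the base of the section using Ī + A·d² with d = y − 0:
  bottom flange: d = 0.45 in → contributes +2.2356 in⁴
  web: d = 7.7 in → contributes +660.38 in⁴
  top flange: d = 14.95 in → contributes +1851.2 in⁴
Total I = 2513.8 in⁴.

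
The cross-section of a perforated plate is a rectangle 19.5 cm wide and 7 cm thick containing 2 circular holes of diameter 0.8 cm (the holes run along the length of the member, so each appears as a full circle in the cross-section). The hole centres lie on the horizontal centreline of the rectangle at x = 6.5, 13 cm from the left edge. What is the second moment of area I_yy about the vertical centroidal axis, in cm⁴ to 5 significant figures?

I_yy ≈ 4314.7 cm⁴

Split into non-overlapping primitives; take the origin at the lower-left of the bounding box.
Plate: 19.5 × 7, A = 136.5 cm², x = 9.75 cm, Ī = 4325.344 cm⁴.
Hole 1 (subtracted): ⌀0.8, A = 0.5026548 cm², x = 6.5 cm, Ī = 0.02010619 cm⁴.
Hole 2 (subtracted): ⌀0.8, A = 0.5026548 cm², x = 13 cm, Ī = 0.02010619 cm⁴.
By symmetry the centroid is at mid-width, x̄ = 9.75 cm.
Transfer each piece to the vertical centroidal axis using Ī + A·d² with d = x − 9.75:
  plate: d = 0 cm → contributes +4325.344 cm⁴
  hole 1: d = -3.25 cm → contributes −5.329398 cm⁴
  hole 2: d = 3.25 cm → contributes −5.329398 cm⁴
Total I = 4314.685 cm⁴.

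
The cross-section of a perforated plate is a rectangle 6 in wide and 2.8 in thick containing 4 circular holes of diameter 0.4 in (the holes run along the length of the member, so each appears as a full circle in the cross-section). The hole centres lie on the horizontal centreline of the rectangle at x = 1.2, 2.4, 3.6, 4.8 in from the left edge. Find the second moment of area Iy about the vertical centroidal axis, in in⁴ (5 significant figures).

Decompose the section into non-overlapping parts with the origin at the bottom-left of its bounding rectangle.
Plate: 6 × 2.8, A = 16.8 in², x = 3 in, Ī = 50.4 in⁴.
Hole 1 (subtracted): ⌀0.4, A = 0.1256637 in², x = 1.2 in, Ī = 0.001256637 in⁴.
Hole 2 (subtracted): ⌀0.4, A = 0.1256637 in², x = 2.4 in, Ī = 0.001256637 in⁴.
Hole 3 (subtracted): ⌀0.4, A = 0.1256637 in², x = 3.6 in, Ī = 0.001256637 in⁴.
Hole 4 (subtracted): ⌀0.4, A = 0.1256637 in², x = 4.8 in, Ī = 0.001256637 in⁴.
By symmetry the centroid is at mid-width, x̄ = 3 in.
Transfer each piece to the vertical centroidal axis using Ī + A·d² with d = x − 3:
  plate: d = 0 in → contributes +50.4 in⁴
  hole 1: d = -1.8 in → contributes −0.408407 in⁴
  hole 2: d = -0.6 in → contributes −0.04649557 in⁴
  hole 3: d = 0.6 in → contributes −0.04649557 in⁴
  hole 4: d = 1.8 in → contributes −0.408407 in⁴
Total I = 49.49019 in⁴.

Iy ≈ 49.490 in⁴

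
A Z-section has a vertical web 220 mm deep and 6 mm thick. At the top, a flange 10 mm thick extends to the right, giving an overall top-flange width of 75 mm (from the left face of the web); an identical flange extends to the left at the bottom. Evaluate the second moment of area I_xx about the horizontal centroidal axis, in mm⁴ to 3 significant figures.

I_xx ≈ 2.06 × 10⁷ mm⁴

Split into non-overlapping primitives; take the origin at the lower-left of the bounding box.
Web: 6 × 220, A = 1 320 mm², y = 110 mm, Ī = 5 324 000 mm⁴.
Top flange (beyond web): 69 × 10, A = 690 mm², y = 215 mm, Ī = 5 750 mm⁴.
Bottom flange (beyond web): 69 × 10, A = 690 mm², y = 5 mm, Ī = 5 750 mm⁴.
Centroid: ȳ = ΣA·y / ΣA = 110 mm.
Transfer each piece to the horizontal centroidal axis using Ī + A·d² with d = y − 110:
  web: d = 0 mm → contributes +5 324 000 mm⁴
  top flange (beyond web): d = 105 mm → contributes +7 613 000 mm⁴
  bottom flange (beyond web): d = -105 mm → contributes +7 613 000 mm⁴
Total I = 20 550 000 mm⁴.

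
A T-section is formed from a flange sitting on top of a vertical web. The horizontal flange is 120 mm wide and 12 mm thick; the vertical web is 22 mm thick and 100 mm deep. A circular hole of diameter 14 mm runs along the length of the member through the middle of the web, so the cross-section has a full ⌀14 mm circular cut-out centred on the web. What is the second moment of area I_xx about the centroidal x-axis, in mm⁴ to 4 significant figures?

Decompose the section into non-overlapping parts with the origin at the bottom-left of its bounding rectangle.
Flange: 120 × 12, A = 1 440 mm², y = 106 mm, Ī = 17 280 mm⁴.
Web: 22 × 100, A = 2 200 mm², y = 50 mm, Ī = 1 833 333 mm⁴.
Hole (subtracted): ⌀14, A = 153.938 mm², y = 50 mm, Ī = 1885.74 mm⁴.
Centroid: ȳ = ΣA·y / ΣA = 73.1321 mm.
Transfer each piece to the centroidal x-axis using Ī + A·d² with d = y − 73.1321:
  flange: d = 32.8679 mm → contributes +1 572 909 mm⁴
  web: d = -23.1321 mm → contributes +3 010 542 mm⁴
  hole: d = -23.1321 mm → contributes −84257.2 mm⁴
Total I = 4 499 194 mm⁴.

I_xx ≈ 4.499 × 10⁶ mm⁴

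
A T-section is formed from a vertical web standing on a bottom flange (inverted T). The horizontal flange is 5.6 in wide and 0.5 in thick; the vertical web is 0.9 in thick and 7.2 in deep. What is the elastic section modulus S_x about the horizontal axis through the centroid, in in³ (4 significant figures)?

Decompose the section into non-overlapping parts with the origin at the bottom-left of its bounding rectangle.
Flange: 5.6 × 0.5, A = 2.8 in², y = 0.25 in, Ī = 0.0583333 in⁴.
Web: 0.9 × 7.2, A = 6.48 in², y = 4.1 in, Ī = 27.9936 in⁴.
Centroid: ȳ = ΣA·y / ΣA = 2.93836 in.
Transfer each piece to the horizontal axis through the centroid using Ī + A·d² with d = y − 2.93836:
  flange: d = -2.68836 in → contributes +20.2947 in⁴
  web: d = 1.16164 in → contributes +36.7377 in⁴
Total I = 57.0325 in⁴.
Extreme fibre distance c = 4.76164 in; S = I/c = 11.9775 in³.

S_x ≈ 11.98 in³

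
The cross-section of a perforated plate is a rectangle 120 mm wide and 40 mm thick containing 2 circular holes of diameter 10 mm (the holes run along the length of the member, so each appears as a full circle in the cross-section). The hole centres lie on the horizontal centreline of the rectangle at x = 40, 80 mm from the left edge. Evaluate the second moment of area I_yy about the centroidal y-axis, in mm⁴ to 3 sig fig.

I_yy ≈ 5.70 × 10⁶ mm⁴

Treat the section as a set of non-overlapping primitives; coordinates are from the bounding-box lower-left.
Plate: 120 × 40, A = 4 800 mm², x = 60 mm, Ī = 5 760 000 mm⁴.
Hole 1 (subtracted): ⌀10, A = 78.54 mm², x = 40 mm, Ī = 490.87 mm⁴.
Hole 2 (subtracted): ⌀10, A = 78.54 mm², x = 80 mm, Ī = 490.87 mm⁴.
By symmetry the centroid is at mid-width, x̄ = 60 mm.
Transfer each piece to the centroidal y-axis using Ī + A·d² with d = x − 60:
  plate: d = 0 mm → contributes +5 760 000 mm⁴
  hole 1: d = -20 mm → contributes −31 907 mm⁴
  hole 2: d = 20 mm → contributes −31 907 mm⁴
Total I = 5 696 186 mm⁴.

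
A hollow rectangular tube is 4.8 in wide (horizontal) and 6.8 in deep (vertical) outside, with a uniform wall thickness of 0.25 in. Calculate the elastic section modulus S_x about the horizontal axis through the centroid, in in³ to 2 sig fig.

S_x ≈ 11 in³

Break the section into simple shapes (no overlaps), measuring from the bottom-left corner of the bounding box.
Outer rectangle: 4.8 × 6.8, A = 32.64 in², y = 3.4 in, Ī = 125.8 in⁴.
Inner void (subtracted): 4.3 × 6.3, A = 27.09 in², y = 3.4 in, Ī = 89.6 in⁴.
By symmetry the centroid is at mid-height, ȳ = 3.4 in.
All pieces are centred on the horizontal axis through the centroid, so I = ΣĪ (holes subtracted) = 36.17 in⁴.
Extreme fibre distance c = 3.4 in; S = I/c = 10.64 in³.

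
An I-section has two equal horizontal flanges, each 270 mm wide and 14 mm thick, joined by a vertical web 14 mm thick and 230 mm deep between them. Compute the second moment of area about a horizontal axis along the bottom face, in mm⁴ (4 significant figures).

Treat the section as a set of non-overlapping primitives; coordinates are from the bounding-box lower-left.
Bottom flange: 270 × 14, A = 3 780 mm², y = 7 mm, Ī = 61 740 mm⁴.
Web: 14 × 230, A = 3 220 mm², y = 129 mm, Ī = 14 194 833 mm⁴.
Top flange: 270 × 14, A = 3 780 mm², y = 251 mm, Ī = 61 740 mm⁴.
Transfer each piece to a horizontal axis along the bottom face using Ī + A·d² with d = y − 0:
  bottom flange: d = 7 mm → contributes +246 960 mm⁴
  web: d = 129 mm → contributes +67 778 853 mm⁴
  top flange: d = 251 mm → contributes +238 205 520 mm⁴
Total I = 306 231 333 mm⁴.

I_base ≈ 3.062 × 10⁸ mm⁴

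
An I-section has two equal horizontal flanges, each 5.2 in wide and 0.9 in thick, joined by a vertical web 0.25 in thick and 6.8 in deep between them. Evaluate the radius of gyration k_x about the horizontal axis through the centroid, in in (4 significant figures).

k_x ≈ 3.632 in

Treat the section as a set of non-overlapping primitives; coordinates are from the bounding-box lower-left.
Bottom flange: 5.2 × 0.9, A = 4.68 in², y = 0.45 in, Ī = 0.3159 in⁴.
Web: 0.25 × 6.8, A = 1.7 in², y = 4.3 in, Ī = 6.55067 in⁴.
Top flange: 5.2 × 0.9, A = 4.68 in², y = 8.15 in, Ī = 0.3159 in⁴.
By symmetry the centroid is at mid-height, ȳ = 4.3 in.
Transfer each piece to the horizontal axis through the centroid using Ī + A·d² with d = y − 4.3:
  bottom flange: d = -3.85 in → contributes +69.6852 in⁴
  web: d = 0 in → contributes +6.55067 in⁴
  top flange: d = 3.85 in → contributes +69.6852 in⁴
Total I = 145.921 in⁴.
Radius of gyration: k = √(I/A) = √(145.921 / 11.06) = 3.6323 in.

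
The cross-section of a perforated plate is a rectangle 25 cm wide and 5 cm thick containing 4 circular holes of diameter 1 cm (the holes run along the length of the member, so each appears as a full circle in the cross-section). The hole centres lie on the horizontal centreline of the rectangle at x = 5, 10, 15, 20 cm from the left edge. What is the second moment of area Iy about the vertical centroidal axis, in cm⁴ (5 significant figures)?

Iy ≈ 6412.0 cm⁴

Treat the section as a set of non-overlapping primitives; coordinates are from the bounding-box lower-left.
Plate: 25 × 5, A = 125 cm², x = 12.5 cm, Ī = 6510.417 cm⁴.
Hole 1 (subtracted): ⌀1, A = 0.7853982 cm², x = 5 cm, Ī = 0.04908739 cm⁴.
Hole 2 (subtracted): ⌀1, A = 0.7853982 cm², x = 10 cm, Ī = 0.04908739 cm⁴.
Hole 3 (subtracted): ⌀1, A = 0.7853982 cm², x = 15 cm, Ī = 0.04908739 cm⁴.
Hole 4 (subtracted): ⌀1, A = 0.7853982 cm², x = 20 cm, Ī = 0.04908739 cm⁴.
By symmetry the centroid is at mid-width, x̄ = 12.5 cm.
Transfer each piece to the vertical centroidal axis using Ī + A·d² with d = x − 12.5:
  plate: d = 0 cm → contributes +6510.417 cm⁴
  hole 1: d = -7.5 cm → contributes −44.22773 cm⁴
  hole 2: d = -2.5 cm → contributes −4.957826 cm⁴
  hole 3: d = 2.5 cm → contributes −4.957826 cm⁴
  hole 4: d = 7.5 cm → contributes −44.22773 cm⁴
Total I = 6412.046 cm⁴.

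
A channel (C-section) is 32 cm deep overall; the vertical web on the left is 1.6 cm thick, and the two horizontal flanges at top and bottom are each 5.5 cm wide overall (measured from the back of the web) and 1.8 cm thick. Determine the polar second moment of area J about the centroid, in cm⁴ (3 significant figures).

Decompose the section into non-overlapping parts with the origin at the bottom-left of its bounding rectangle.
Web: 1.6 × 32, A = 51.2 cm², y = 16 cm, Ī = 4369.1 cm⁴.
Top flange (beyond web): 3.9 × 1.8, A = 7.02 cm², y = 31.1 cm, Ī = 1.8954 cm⁴.
Bottom flange (beyond web): 3.9 × 1.8, A = 7.02 cm², y = 0.9 cm, Ī = 1.8954 cm⁴.
By symmetry the centroid is at mid-height, ȳ = 16 cm.
Transfer each piece to the centroidal x-axis using Ī + A·d² with d = y − 16:
  web: d = 0 cm → contributes +4369.1 cm⁴
  top flange (beyond web): d = 15.1 cm → contributes +1602.5 cm⁴
  bottom flange (beyond web): d = -15.1 cm → contributes +1602.5 cm⁴
Total I = 7574.1 cm⁴.
For the y-axis: x̄ = 1.3918 cm.
Repeating about the centroidal y-axis gives I_y = 112.05 cm⁴.
Polar second moment: J = I_x + I_y = 7686.2 cm⁴.

J ≈ 7690 cm⁴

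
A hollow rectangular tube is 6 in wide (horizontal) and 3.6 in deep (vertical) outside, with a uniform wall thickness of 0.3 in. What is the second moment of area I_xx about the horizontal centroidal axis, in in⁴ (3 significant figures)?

I_xx ≈ 11.2 in⁴

Break the section into simple shapes (no overlaps), measuring from the bottom-left corner of the bounding box.
Outer rectangle: 6 × 3.6, A = 21.6 in², y = 1.8 in, Ī = 23.328 in⁴.
Inner void (subtracted): 5.4 × 3, A = 16.2 in², y = 1.8 in, Ī = 12.15 in⁴.
By symmetry the centroid is at mid-height, ȳ = 1.8 in.
All pieces are centred on the horizontal centroidal axis, so I = ΣĪ (holes subtracted) = 11.178 in⁴.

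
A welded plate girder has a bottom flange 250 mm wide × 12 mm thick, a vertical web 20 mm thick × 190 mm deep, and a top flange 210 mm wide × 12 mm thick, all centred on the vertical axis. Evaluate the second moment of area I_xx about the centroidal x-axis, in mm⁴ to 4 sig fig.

Decompose the section into non-overlapping parts with the origin at the bottom-left of its bounding rectangle.
Bottom plate: 250 × 12, A = 3 000 mm², y = 6 mm, Ī = 36 000 mm⁴.
Web plate: 20 × 190, A = 3 800 mm², y = 107 mm, Ī = 11 431 667 mm⁴.
Top plate: 210 × 12, A = 2 520 mm², y = 208 mm, Ī = 30 240 mm⁴.
Centroid: ȳ = ΣA·y / ΣA = 101.798 mm.
Transfer each piece to the centroidal x-axis using Ī + A·d² with d = y − 101.798:
  bottom plate: d = -95.7983 mm → contributes +27 567 933 mm⁴
  web plate: d = 5.20172 mm → contributes +11 534 487 mm⁴
  top plate: d = 106.202 mm → contributes +28 452 828 mm⁴
Total I = 67 555 247 mm⁴.

I_xx ≈ 6.756 × 10⁷ mm⁴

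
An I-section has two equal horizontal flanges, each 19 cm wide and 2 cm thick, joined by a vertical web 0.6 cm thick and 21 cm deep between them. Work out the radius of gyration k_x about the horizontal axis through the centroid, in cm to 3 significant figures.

Decompose the section into non-overlapping parts with the origin at the bottom-left of its bounding rectangle.
Bottom flange: 19 × 2, A = 38 cm², y = 1 cm, Ī = 12.667 cm⁴.
Web: 0.6 × 21, A = 12.6 cm², y = 12.5 cm, Ī = 463.05 cm⁴.
Top flange: 19 × 2, A = 38 cm², y = 24 cm, Ī = 12.667 cm⁴.
By symmetry the centroid is at mid-height, ȳ = 12.5 cm.
Transfer each piece to the horizontal axis through the centroid using Ī + A·d² with d = y − 12.5:
  bottom flange: d = -11.5 cm → contributes +5038.2 cm⁴
  web: d = 0 cm → contributes +463.05 cm⁴
  top flange: d = 11.5 cm → contributes +5038.2 cm⁴
Total I = 10 539 cm⁴.
Radius of gyration: k = √(I/A) = √(10 539 / 88.6) = 10.907 cm.

k_x ≈ 10.9 cm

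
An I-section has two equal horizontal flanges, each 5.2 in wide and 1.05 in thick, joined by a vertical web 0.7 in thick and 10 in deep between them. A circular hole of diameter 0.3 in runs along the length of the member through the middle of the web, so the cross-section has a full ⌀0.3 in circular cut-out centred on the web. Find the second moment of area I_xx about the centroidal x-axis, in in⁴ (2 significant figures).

I_xx ≈ 390 in⁴

Treat the section as a set of non-overlapping primitives; coordinates are from the bounding-box lower-left.
Bottom flange: 5.2 × 1.05, A = 5.46 in², y = 0.525 in, Ī = 0.5016 in⁴.
Web: 0.7 × 10, A = 7 in², y = 6.05 in, Ī = 58.33 in⁴.
Top flange: 5.2 × 1.05, A = 5.46 in², y = 11.58 in, Ī = 0.5016 in⁴.
Hole (subtracted): ⌀0.3, A = 0.07069 in², y = 6.05 in, Ī = 0.0003976 in⁴.
By symmetry the centroid is at mid-height, ȳ = 6.05 in.
Transfer each piece to the centroidal x-axis using Ī + A·d² with d = y − 6.05:
  bottom flange: d = -5.525 in → contributes +167.2 in⁴
  web: d = 0 in → contributes +58.33 in⁴
  top flange: d = 5.525 in → contributes +167.2 in⁴
  hole: d = 0 in → contributes −0.0003976 in⁴
Total I = 392.7 in⁴.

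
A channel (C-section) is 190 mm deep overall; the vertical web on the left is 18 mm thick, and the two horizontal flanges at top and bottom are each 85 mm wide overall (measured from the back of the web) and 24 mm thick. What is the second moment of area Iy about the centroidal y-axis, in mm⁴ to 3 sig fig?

Iy ≈ 4.29 × 10⁶ mm⁴

Split into non-overlapping primitives; take the origin at the lower-left of the bounding box.
Web: 18 × 190, A = 3 420 mm², x = 9 mm, Ī = 92 340 mm⁴.
Top flange (beyond web): 67 × 24, A = 1 608 mm², x = 51.5 mm, Ī = 601 526 mm⁴.
Bottom flange (beyond web): 67 × 24, A = 1 608 mm², x = 51.5 mm, Ī = 601 526 mm⁴.
Centroid: x̄ = ΣA·x / ΣA = 29.597 mm.
Transfer each piece to the centroidal y-axis using Ī + A·d² with d = x − 29.597:
  web: d = -20.597 mm → contributes +1 543 193 mm⁴
  top flange (beyond web): d = 21.903 mm → contributes +1 372 968 mm⁴
  bottom flange (beyond web): d = 21.903 mm → contributes +1 372 968 mm⁴
Total I = 4 289 129 mm⁴.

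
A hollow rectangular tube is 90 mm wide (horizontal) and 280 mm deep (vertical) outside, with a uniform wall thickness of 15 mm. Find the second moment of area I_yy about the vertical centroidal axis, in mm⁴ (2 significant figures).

Treat the section as a set of non-overlapping primitives; coordinates are from the bounding-box lower-left.
Outer rectangle: 90 × 280, A = 25 200 mm², x = 45 mm, Ī = 17 010 000 mm⁴.
Inner void (subtracted): 60 × 250, A = 15 000 mm², x = 45 mm, Ī = 4 500 000 mm⁴.
By symmetry the centroid is at mid-width, x̄ = 45 mm.
All pieces are centred on the vertical centroidal axis, so I = ΣĪ (holes subtracted) = 12 510 000 mm⁴.

I_yy ≈ 1.3 × 10⁷ mm⁴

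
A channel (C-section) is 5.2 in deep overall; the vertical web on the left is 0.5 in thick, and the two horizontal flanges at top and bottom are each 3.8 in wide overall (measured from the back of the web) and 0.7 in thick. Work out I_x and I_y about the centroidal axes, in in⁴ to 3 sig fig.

Treat the section as a set of non-overlapping primitives; coordinates are from the bounding-box lower-left.
Web: 0.5 × 5.2, A = 2.6 in², y = 2.6 in, Ī = 5.8587 in⁴.
Top flange (beyond web): 3.3 × 0.7, A = 2.31 in², y = 4.85 in, Ī = 0.094325 in⁴.
Bottom flange (beyond web): 3.3 × 0.7, A = 2.31 in², y = 0.35 in, Ī = 0.094325 in⁴.
By symmetry the centroid is at mid-height, ȳ = 2.6 in.
Transfer each piece to the centroidal x-axis using Ī + A·d² with d = y − 2.6:
  web: d = 0 in → contributes +5.8587 in⁴
  top flange (beyond web): d = 2.25 in → contributes +11.789 in⁴
  bottom flange (beyond web): d = -2.25 in → contributes +11.789 in⁴
Total I = 29.436 in⁴.
For the y-axis: x̄ = 1.4658 in.
Repeating about the centroidal y-axis gives I_y = 10.253 in⁴.

I_x ≈ 29.4 in⁴, I_y ≈ 10.3 in⁴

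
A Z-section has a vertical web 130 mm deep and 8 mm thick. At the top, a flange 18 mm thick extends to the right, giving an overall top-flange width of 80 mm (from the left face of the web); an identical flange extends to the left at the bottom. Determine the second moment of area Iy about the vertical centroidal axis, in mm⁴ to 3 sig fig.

Iy ≈ 5.27 × 10⁶ mm⁴

Break the section into simple shapes (no overlaps), measuring from the bottom-left corner of the bounding box.
Web: 8 × 130, A = 1 040 mm², x = 76 mm, Ī = 5546.7 mm⁴.
Top flange (beyond web): 72 × 18, A = 1 296 mm², x = 116 mm, Ī = 559 872 mm⁴.
Bottom flange (beyond web): 72 × 18, A = 1 296 mm², x = 36 mm, Ī = 559 872 mm⁴.
Centroid: x̄ = ΣA·x / ΣA = 76 mm.
Transfer each piece to the vertical centroidal axis using Ī + A·d² with d = x − 76:
  web: d = 0 mm → contributes +5546.7 mm⁴
  top flange (beyond web): d = 40 mm → contributes +2 633 472 mm⁴
  bottom flange (beyond web): d = -40 mm → contributes +2 633 472 mm⁴
Total I = 5 272 491 mm⁴.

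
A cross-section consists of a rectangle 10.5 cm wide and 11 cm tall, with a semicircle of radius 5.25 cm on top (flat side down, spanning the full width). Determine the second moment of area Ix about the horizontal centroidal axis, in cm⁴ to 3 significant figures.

Ix ≈ 3130 cm⁴

Break the section into simple shapes (no overlaps), measuring from the bottom-left corner of the bounding box.
Rectangular body: 10.5 × 11, A = 115.5 cm², y = 5.5 cm, Ī = 1164.6 cm⁴.
Semicircular cap: semicircle r = 5.25, A = 43.295 cm², y = 13.228 cm, Ī = 83.381 cm⁴.
Centroid: ȳ = ΣA·y / ΣA = 7.6071 cm.
Transfer each piece to the horizontal centroidal axis using Ī + A·d² with d = y − 7.6071:
  rectangular body: d = -2.1071 cm → contributes +1677.4 cm⁴
  semicircular cap: d = 5.6211 cm → contributes +1451.4 cm⁴
Total I = 3128.8 cm⁴.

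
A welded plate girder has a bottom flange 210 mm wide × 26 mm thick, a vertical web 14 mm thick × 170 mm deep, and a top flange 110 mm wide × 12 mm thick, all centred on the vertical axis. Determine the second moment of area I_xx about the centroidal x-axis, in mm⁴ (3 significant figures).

I_xx ≈ 5.06 × 10⁷ mm⁴

Treat the section as a set of non-overlapping primitives; coordinates are from the bounding-box lower-left.
Bottom plate: 210 × 26, A = 5 460 mm², y = 13 mm, Ī = 307 580 mm⁴.
Web plate: 14 × 170, A = 2 380 mm², y = 111 mm, Ī = 5 731 833 mm⁴.
Top plate: 110 × 12, A = 1 320 mm², y = 202 mm, Ī = 15 840 mm⁴.
Centroid: ȳ = ΣA·y / ΣA = 65.699 mm.
Transfer each piece to the centroidal x-axis using Ī + A·d² with d = y − 65.699:
  bottom plate: d = -52.699 mm → contributes +15 470 830 mm⁴
  web plate: d = 45.301 mm → contributes +10 616 090 mm⁴
  top plate: d = 136.3 mm → contributes +24 538 862 mm⁴
Total I = 50 625 782 mm⁴.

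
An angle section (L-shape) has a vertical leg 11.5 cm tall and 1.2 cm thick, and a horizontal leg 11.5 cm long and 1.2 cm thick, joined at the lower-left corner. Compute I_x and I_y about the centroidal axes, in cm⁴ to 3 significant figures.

Treat the section as a set of non-overlapping primitives; coordinates are from the bounding-box lower-left.
Vertical leg: 1.2 × 11.5, A = 13.8 cm², y = 5.75 cm, Ī = 152.09 cm⁴.
Horizontal leg (remainder): 10.3 × 1.2, A = 12.36 cm², y = 0.6 cm, Ī = 1.4832 cm⁴.
Centroid: ȳ = ΣA·y / ΣA = 3.3167 cm.
Transfer each piece to the centroidal x-axis using Ī + A·d² with d = y − 3.3167:
  vertical leg: d = 2.4333 cm → contributes +233.79 cm⁴
  horizontal leg (remainder): d = -2.7167 cm → contributes +92.709 cm⁴
Total I = 326.5 cm⁴.
For the y-axis: x̄ = 3.3167 cm.
Repeating about the centroidal y-axis gives I_y = 326.5 cm⁴.

I_x ≈ 327 cm⁴, I_y ≈ 327 cm⁴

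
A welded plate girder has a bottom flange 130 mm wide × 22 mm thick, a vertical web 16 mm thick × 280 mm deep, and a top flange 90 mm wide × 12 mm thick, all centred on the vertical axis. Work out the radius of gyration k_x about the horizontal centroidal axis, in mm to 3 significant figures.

k_x ≈ 114 mm

Treat the section as a set of non-overlapping primitives; coordinates are from the bounding-box lower-left.
Bottom plate: 130 × 22, A = 2 860 mm², y = 11 mm, Ī = 115 353 mm⁴.
Web plate: 16 × 280, A = 4 480 mm², y = 162 mm, Ī = 29 269 333 mm⁴.
Top plate: 90 × 12, A = 1 080 mm², y = 308 mm, Ī = 12 960 mm⁴.
Centroid: ȳ = ΣA·y / ΣA = 129.44 mm.
Transfer each piece to the horizontal centroidal axis using Ī + A·d² with d = y − 129.44:
  bottom plate: d = -118.44 mm → contributes +40 233 534 mm⁴
  web plate: d = 32.563 mm → contributes +34 019 681 mm⁴
  top plate: d = 178.56 mm → contributes +34 448 463 mm⁴
Total I = 108 701 678 mm⁴.
Radius of gyration: k = √(I/A) = √(108 701 678 / 8 420) = 113.62 mm.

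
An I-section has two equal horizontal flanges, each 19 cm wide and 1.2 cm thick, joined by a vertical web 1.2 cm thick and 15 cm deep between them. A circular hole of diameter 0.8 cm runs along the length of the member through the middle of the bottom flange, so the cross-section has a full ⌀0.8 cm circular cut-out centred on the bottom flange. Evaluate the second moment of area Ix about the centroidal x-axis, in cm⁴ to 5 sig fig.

Break the section into simple shapes (no overlaps), measuring from the bottom-left corner of the bounding box.
Bottom flange: 19 × 1.2, A = 22.8 cm², y = 0.6 cm, Ī = 2.736 cm⁴.
Web: 1.2 × 15, A = 18 cm², y = 8.7 cm, Ī = 337.5 cm⁴.
Top flange: 19 × 1.2, A = 22.8 cm², y = 16.8 cm, Ī = 2.736 cm⁴.
Hole (subtracted): ⌀0.8, A = 0.5026548 cm², y = 0.6 cm, Ī = 0.02010619 cm⁴.
Centroid: ȳ = ΣA·y / ΣA = 8.764527 cm.
Transfer each piece to the centroidal x-axis using Ī + A·d² with d = y − 8.764527:
  bottom flange: d = -8.164527 cm → contributes +1522.573 cm⁴
  web: d = -0.06452734 cm → contributes +337.5749 cm⁴
  top flange: d = 8.035473 cm → contributes +1474.905 cm⁴
  hole: d = -8.164527 cm → contributes −33.52683 cm⁴
Total I = 3301.526 cm⁴.

Ix ≈ 3301.5 cm⁴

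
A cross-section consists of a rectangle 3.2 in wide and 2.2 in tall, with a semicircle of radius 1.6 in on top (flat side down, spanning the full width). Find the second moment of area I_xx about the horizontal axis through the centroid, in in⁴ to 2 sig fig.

Split into non-overlapping primitives; take the origin at the lower-left of the bounding box.
Rectangular body: 3.2 × 2.2, A = 7.04 in², y = 1.1 in, Ī = 2.839 in⁴.
Semicircular cap: semicircle r = 1.6, A = 4.021 in², y = 2.879 in, Ī = 0.7193 in⁴.
Centroid: ȳ = ΣA·y / ΣA = 1.747 in.
Transfer each piece to the horizontal axis through the centroid using Ī + A·d² with d = y − 1.747:
  rectangular body: d = -0.6468 in → contributes +5.784 in⁴
  semicircular cap: d = 1.132 in → contributes +5.875 in⁴
Total I = 11.66 in⁴.

I_xx ≈ 12 in⁴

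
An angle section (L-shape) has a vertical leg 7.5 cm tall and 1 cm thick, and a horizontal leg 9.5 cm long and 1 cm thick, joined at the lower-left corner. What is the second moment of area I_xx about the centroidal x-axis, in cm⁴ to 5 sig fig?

I_xx ≈ 77.950 cm⁴

Break the section into simple shapes (no overlaps), measuring from the bottom-left corner of the bounding box.
Vertical leg: 1 × 7.5, A = 7.5 cm², y = 3.75 cm, Ī = 35.15625 cm⁴.
Horizontal leg (remainder): 8.5 × 1, A = 8.5 cm², y = 0.5 cm, Ī = 0.7083333 cm⁴.
Centroid: ȳ = ΣA·y / ΣA = 2.023438 cm.
Transfer each piece to the centroidal x-axis using Ī + A·d² with d = y − 2.023438:
  vertical leg: d = 1.726563 cm → contributes +57.51389 cm⁴
  horizontal leg (remainder): d = -1.523438 cm → contributes +20.43566 cm⁴
Total I = 77.94954 cm⁴.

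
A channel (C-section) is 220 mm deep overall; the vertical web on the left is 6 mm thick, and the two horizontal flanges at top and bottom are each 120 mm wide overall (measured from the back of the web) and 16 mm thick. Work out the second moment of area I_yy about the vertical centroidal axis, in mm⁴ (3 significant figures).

I_yy ≈ 7.44 × 10⁶ mm⁴

Decompose the section into non-overlapping parts with the origin at the bottom-left of its bounding rectangle.
Web: 6 × 220, A = 1 320 mm², x = 3 mm, Ī = 3 960 mm⁴.
Top flange (beyond web): 114 × 16, A = 1 824 mm², x = 63 mm, Ī = 1 975 392 mm⁴.
Bottom flange (beyond web): 114 × 16, A = 1 824 mm², x = 63 mm, Ī = 1 975 392 mm⁴.
Centroid: x̄ = ΣA·x / ΣA = 47.058 mm.
Transfer each piece to the vertical centroidal axis using Ī + A·d² with d = x − 47.058:
  web: d = -44.058 mm → contributes +2 566 218 mm⁴
  top flange (beyond web): d = 15.942 mm → contributes +2 438 958 mm⁴
  bottom flange (beyond web): d = 15.942 mm → contributes +2 438 958 mm⁴
Total I = 7 444 135 mm⁴.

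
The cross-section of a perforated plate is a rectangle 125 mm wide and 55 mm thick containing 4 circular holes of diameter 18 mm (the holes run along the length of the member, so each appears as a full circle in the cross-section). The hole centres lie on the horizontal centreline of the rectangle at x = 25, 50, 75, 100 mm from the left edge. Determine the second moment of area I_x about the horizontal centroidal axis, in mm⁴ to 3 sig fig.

Decompose the section into non-overlapping parts with the origin at the bottom-left of its bounding rectangle.
Plate: 125 × 55, A = 6 875 mm², y = 27.5 mm, Ī = 1 733 073 mm⁴.
Hole 1 (subtracted): ⌀18, A = 254.47 mm², y = 27.5 mm, Ī = 5 153 mm⁴.
Hole 2 (subtracted): ⌀18, A = 254.47 mm², y = 27.5 mm, Ī = 5 153 mm⁴.
Hole 3 (subtracted): ⌀18, A = 254.47 mm², y = 27.5 mm, Ī = 5 153 mm⁴.
Hole 4 (subtracted): ⌀18, A = 254.47 mm², y = 27.5 mm, Ī = 5 153 mm⁴.
By symmetry the centroid is at mid-height, ȳ = 27.5 mm.
All pieces are centred on the horizontal centroidal axis, so I = ΣĪ (holes subtracted) = 1 712 461 mm⁴.

I_x ≈ 1.71 × 10⁶ mm⁴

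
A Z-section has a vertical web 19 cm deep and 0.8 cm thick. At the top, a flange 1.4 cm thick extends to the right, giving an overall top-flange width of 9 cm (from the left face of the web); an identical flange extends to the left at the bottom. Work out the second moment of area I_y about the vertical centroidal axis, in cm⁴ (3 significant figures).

Treat the section as a set of non-overlapping primitives; coordinates are from the bounding-box lower-left.
Web: 0.8 × 19, A = 15.2 cm², x = 8.6 cm, Ī = 0.81067 cm⁴.
Top flange (beyond web): 8.2 × 1.4, A = 11.48 cm², x = 13.1 cm, Ī = 64.326 cm⁴.
Bottom flange (beyond web): 8.2 × 1.4, A = 11.48 cm², x = 4.1 cm, Ī = 64.326 cm⁴.
Centroid: x̄ = ΣA·x / ΣA = 8.6 cm.
Transfer each piece to the vertical centroidal axis using Ī + A·d² with d = x − 8.6:
  web: d = 0 cm → contributes +0.81067 cm⁴
  top flange (beyond web): d = 4.5 cm → contributes +296.8 cm⁴
  bottom flange (beyond web): d = -4.5 cm → contributes +296.8 cm⁴
Total I = 594.4 cm⁴.

I_y ≈ 594 cm⁴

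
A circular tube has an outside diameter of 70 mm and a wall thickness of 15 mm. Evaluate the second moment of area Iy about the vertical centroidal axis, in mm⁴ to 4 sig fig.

Iy ≈ 1.053 × 10⁶ mm⁴

Treat the section as a set of non-overlapping primitives; coordinates are from the bounding-box lower-left.
Outer circle: ⌀70, A = 3848.45 mm², x = 35 mm, Ī = 1 178 588 mm⁴.
Bore (subtracted): ⌀40, A = 1256.64 mm², x = 35 mm, Ī = 125 664 mm⁴.
By symmetry the centroid is at mid-width, x̄ = 35 mm.
All pieces are centred on the vertical centroidal axis, so I = ΣĪ (holes subtracted) = 1 052 924 mm⁴.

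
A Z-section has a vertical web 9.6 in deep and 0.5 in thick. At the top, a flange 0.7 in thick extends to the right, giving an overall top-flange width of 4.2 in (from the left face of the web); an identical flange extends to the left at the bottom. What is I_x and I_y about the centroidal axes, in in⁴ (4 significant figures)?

I_x ≈ 139.7 in⁴, I_y ≈ 28.85 in⁴

Split into non-overlapping primitives; take the origin at the lower-left of the bounding box.
Web: 0.5 × 9.6, A = 4.8 in², y = 4.8 in, Ī = 36.864 in⁴.
Top flange (beyond web): 3.7 × 0.7, A = 2.59 in², y = 9.25 in, Ī = 0.105758 in⁴.
Bottom flange (beyond web): 3.7 × 0.7, A = 2.59 in², y = 0.35 in, Ī = 0.105758 in⁴.
Centroid: ȳ = ΣA·y / ΣA = 4.8 in.
Transfer each piece to the centroidal x-axis using Ī + A·d² with d = y − 4.8:
  web: d = 0 in → contributes +36.864 in⁴
  top flange (beyond web): d = 4.45 in → contributes +51.3942 in⁴
  bottom flange (beyond web): d = -4.45 in → contributes +51.3942 in⁴
Total I = 139.652 in⁴.
For the y-axis: x̄ = 3.95 in.
Repeating about the centroidal y-axis gives I_y = 28.8533 in⁴.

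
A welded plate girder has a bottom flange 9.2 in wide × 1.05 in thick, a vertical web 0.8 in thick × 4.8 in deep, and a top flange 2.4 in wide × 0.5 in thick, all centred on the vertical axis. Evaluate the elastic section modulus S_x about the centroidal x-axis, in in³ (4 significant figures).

S_x ≈ 12.29 in³

Decompose the section into non-overlapping parts with the origin at the bottom-left of its bounding rectangle.
Bottom plate: 9.2 × 1.05, A = 9.66 in², y = 0.525 in, Ī = 0.887513 in⁴.
Web plate: 0.8 × 4.8, A = 3.84 in², y = 3.45 in, Ī = 7.3728 in⁴.
Top plate: 2.4 × 0.5, A = 1.2 in², y = 6.1 in, Ī = 0.025 in⁴.
Centroid: ȳ = ΣA·y / ΣA = 1.74418 in.
Transfer each piece to the centroidal x-axis using Ī + A·d² with d = y − 1.74418:
  bottom plate: d = -1.21918 in → contributes +15.2462 in⁴
  web plate: d = 1.70582 in → contributes +18.5465 in⁴
  top plate: d = 4.35582 in → contributes +22.7928 in⁴
Total I = 56.5855 in⁴.
Extreme fibre distance c = 4.60582 in; S = I/c = 12.2857 in³.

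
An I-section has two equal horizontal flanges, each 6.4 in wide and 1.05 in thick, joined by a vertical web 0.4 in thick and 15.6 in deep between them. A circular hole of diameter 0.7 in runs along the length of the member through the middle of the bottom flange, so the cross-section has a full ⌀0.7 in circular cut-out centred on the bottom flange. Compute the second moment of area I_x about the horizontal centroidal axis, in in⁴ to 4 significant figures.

Decompose the section into non-overlapping parts with the origin at the bottom-left of its bounding rectangle.
Bottom flange: 6.4 × 1.05, A = 6.72 in², y = 0.525 in, Ī = 0.6174 in⁴.
Web: 0.4 × 15.6, A = 6.24 in², y = 8.85 in, Ī = 126.547 in⁴.
Top flange: 6.4 × 1.05, A = 6.72 in², y = 17.175 in, Ī = 0.6174 in⁴.
Hole (subtracted): ⌀0.7, A = 0.384845 in², y = 0.525 in, Ī = 0.0117859 in⁴.
Centroid: ȳ = ΣA·y / ΣA = 9.01604 in.
Transfer each piece to the horizontal centroidal axis using Ī + A·d² with d = y − 9.01604:
  bottom flange: d = -8.49104 in → contributes +485.115 in⁴
  web: d = -0.166044 in → contributes +126.719 in⁴
  top flange: d = 8.15896 in → contributes +447.958 in⁴
  hole: d = -8.49104 in → contributes −27.7583 in⁴
Total I = 1032.03 in⁴.

I_x ≈ 1032 in⁴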